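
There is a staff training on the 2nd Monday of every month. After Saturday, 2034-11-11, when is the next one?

2034-11-13

November 2034 starts on a Wednesday; its first Monday is the 6th, so the 2nd Monday is the 13th — 2034-11-13.
2034-11-13 is after 2034-11-11, so that is the next one.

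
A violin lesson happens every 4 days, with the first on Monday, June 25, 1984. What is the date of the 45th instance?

The 45th occurrence is 44 intervals after the first: 44 × 4 = 176 days after June 25, 1984.
June has 30 days — 5 days to the end of June leaves 171.
July has 31 days (140 left).
August has 31 days (109 left).
September has 30 days (79 left).
October has 31 days (48 left).
November has 30 days (18 left).
18 days into December → December 18, 1984.

December 18, 1984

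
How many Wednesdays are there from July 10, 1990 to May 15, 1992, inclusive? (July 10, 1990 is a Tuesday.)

July 10, 1990 is a Tuesday; the first Wednesday on or after it is July 11, 1990 (1 day later).
From July 11, 1990 to May 15, 1992: 173 + 365 + 136 = 674 days (rest of 1990, 1991, to May 15, 1992 in 1992).
674 ÷ 7 = 96 full weeks with remainder 2, so 96 more Wednesdays after the first → 97.

97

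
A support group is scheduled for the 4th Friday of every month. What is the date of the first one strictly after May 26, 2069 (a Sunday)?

May 2069 starts on a Wednesday; its first Friday is the 3rd, so the 4th Friday is the 24th — May 24, 2069.
That is not after May 26, 2069, so look at June 2069.
June 2069 starts on a Saturday; its first Friday is the 7th, so the 4th Friday is the 28th — June 28, 2069.

June 28, 2069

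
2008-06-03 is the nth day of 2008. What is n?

Days in months before June: 31 + 29 + 31 + 30 + 31 = 152.
Plus 3 days into June → day 155.

155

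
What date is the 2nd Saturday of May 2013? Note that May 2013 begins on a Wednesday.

May 2013 begins on a Wednesday, so the first Saturday is May 4 (3 days later).
The 2nd Saturday is 1 weeks later: 4 + 7 = 11.

May 11, 2013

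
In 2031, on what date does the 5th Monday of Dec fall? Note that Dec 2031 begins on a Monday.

Dec 2031 begins on a Monday, so the first Monday is Dec 1.
The 5th Monday is 4 weeks later: 1 + 28 = 29.

Dec 29, 2031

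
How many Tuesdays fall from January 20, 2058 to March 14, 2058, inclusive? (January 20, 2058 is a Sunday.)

January 20, 2058 is a Sunday; the first Tuesday on or after it is January 22, 2058 (2 days later).
From January 22, 2058 to March 14, 2058: 9 + 28 + 14 = 51 days (rest of January, February, March).
51 ÷ 7 = 7 full weeks with remainder 2, so 7 more Tuesdays after the first → 8.

8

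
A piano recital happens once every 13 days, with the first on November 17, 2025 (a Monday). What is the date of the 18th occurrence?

The 18th occurrence is 17 intervals after the first: 17 × 13 = 221 days after November 17, 2025.
November has 30 days — 13 days to the end of November leaves 208.
December has 31 days (177 left).
January has 31 days (146 left).
February has 28 days (118 left).
March has 31 days (87 left).
April has 30 days (57 left).
May has 31 days (26 left).
26 days into June → June 26, 2026.

June 26, 2026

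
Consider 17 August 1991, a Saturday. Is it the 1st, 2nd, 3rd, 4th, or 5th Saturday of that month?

3rd

Day 17 falls in week ⌈17/7⌉ of the month.
Days 1–7 hold the 1st Saturday, 8–14 the 2nd, 15–21 the 3rd, 22–28 the 4th, 29–31 the 5th.
17 is in the range for the 3rd.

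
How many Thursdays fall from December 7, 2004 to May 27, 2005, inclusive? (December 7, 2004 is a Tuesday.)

December 7, 2004 is a Tuesday; the first Thursday on or after it is December 9, 2004 (2 days later).
From December 9, 2004 to May 27, 2005: 22 + 31 + 28 + 31 + 30 + 27 = 169 days (rest of December, January, February, March, April, May).
169 ÷ 7 = 24 full weeks with remainder 1, so 24 more Thursdays after the first → 25.

25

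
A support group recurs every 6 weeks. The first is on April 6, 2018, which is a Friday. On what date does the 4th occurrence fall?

August 10, 2018

The 4th occurrence is 3 intervals after the first: 3 × 42 = 126 days after April 6, 2018.
April has 30 days — 24 days to the end of April leaves 102.
May has 31 days (71 left).
June has 30 days (41 left).
July has 31 days (10 left).
10 days into August → August 10, 2018.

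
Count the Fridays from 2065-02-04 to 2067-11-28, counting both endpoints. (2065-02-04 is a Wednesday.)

147

2065-02-04 is a Wednesday; the first Friday on or after it is 2065-02-06 (2 days later).
From 2065-02-06 to 2067-11-28: 328 + 365 + 332 = 1025 days (rest of 2065, 2066, to 2067-11-28 in 2067).
1025 ÷ 7 = 146 full weeks with remainder 3, so 146 more Fridays after the first → 147.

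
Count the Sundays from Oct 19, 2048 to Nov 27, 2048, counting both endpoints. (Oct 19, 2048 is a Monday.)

5

Oct 19, 2048 is a Monday; the first Sunday on or after it is Oct 25, 2048 (6 days later).
From Oct 25, 2048 to Nov 27, 2048: 6 + 27 = 33 days (rest of Oct, Nov).
33 ÷ 7 = 4 full weeks with remainder 5, so 4 more Sundays after the first → 5.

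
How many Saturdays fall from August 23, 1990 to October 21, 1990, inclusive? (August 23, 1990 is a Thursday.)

August 23, 1990 is a Thursday; the first Saturday on or after it is August 25, 1990 (2 days later).
From August 25, 1990 to October 21, 1990: 6 + 30 + 21 = 57 days (rest of August, September, October).
57 ÷ 7 = 8 full weeks with remainder 1, so 8 more Saturdays after the first → 9.

9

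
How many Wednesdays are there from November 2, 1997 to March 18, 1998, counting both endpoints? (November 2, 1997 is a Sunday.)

November 2, 1997 is a Sunday; the first Wednesday on or after it is November 5, 1997 (3 days later).
From November 5, 1997 to March 18, 1998: 25 + 31 + 31 + 28 + 18 = 133 days (rest of November, December, January, February, March).
133 ÷ 7 = 19 full weeks with remainder 0, so 19 more Wednesdays after the first → 20.

20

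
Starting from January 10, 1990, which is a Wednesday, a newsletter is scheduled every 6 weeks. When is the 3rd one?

The 3rd occurrence is 2 intervals after the first: 2 × 42 = 84 days after January 10, 1990.
January has 31 days — 21 days to the end of January leaves 63.
February has 28 days (35 left).
March has 31 days (4 left).
4 days into April → April 4, 1990.

April 4, 1990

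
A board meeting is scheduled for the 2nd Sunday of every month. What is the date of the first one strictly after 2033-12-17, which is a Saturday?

December 2033 starts on a Thursday; its first Sunday is the 4th, so the 2nd Sunday is the 11th — 2033-12-11.
That is not after 2033-12-17, so look at January 2034.
January 2034 starts on a Sunday; its first Sunday is the 1st, so the 2nd Sunday is the 8th — 2034-01-08.

2034-01-08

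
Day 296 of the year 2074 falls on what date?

January has 31 days (296 − 31 = 265 remain).
February has 28 days (265 − 28 = 237 remain).
March has 31 days (237 − 31 = 206 remain).
April has 30 days (206 − 30 = 176 remain).
May has 31 days (176 − 31 = 145 remain).
June has 30 days (145 − 30 = 115 remain).
July has 31 days (115 − 31 = 84 remain).
August has 31 days (84 − 31 = 53 remain).
September has 30 days (53 − 30 = 23 remain).
23 into October → October 23.

October 23, 2074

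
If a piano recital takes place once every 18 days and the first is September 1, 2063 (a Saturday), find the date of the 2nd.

September 19, 2063

The 2nd occurrence is 1 interval after the first: 1 × 18 = 18 days after September 1, 2063.
18 days later is September 19, 2063.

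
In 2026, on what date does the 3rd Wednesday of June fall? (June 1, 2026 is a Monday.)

June 17, 2026

June 2026 begins on a Monday, so the first Wednesday is June 3 (2 days later).
The 3rd Wednesday is 2 weeks later: 3 + 14 = 17.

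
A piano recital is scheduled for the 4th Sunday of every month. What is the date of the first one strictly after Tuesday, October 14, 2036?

October 26, 2036

October 2036 starts on a Wednesday; its first Sunday is the 5th, so the 4th Sunday is the 26th — October 26, 2036.
October 26, 2036 is after October 14, 2036, so that is the next one.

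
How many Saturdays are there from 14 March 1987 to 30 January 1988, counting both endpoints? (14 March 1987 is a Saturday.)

47

14 March 1987 is a Saturday; the first Saturday on or after it is 14 March 1987.
From 14 March 1987 to 30 January 1988: 17 + 30 + 31 + 30 + 31 + 31 + 30 + 31 + 30 + 31 + 30 = 322 days (rest of March, April, May, June, July, August, September, October, November, December, January).
322 ÷ 7 = 46 full weeks with remainder 0, so 46 more Saturdays after the first → 47.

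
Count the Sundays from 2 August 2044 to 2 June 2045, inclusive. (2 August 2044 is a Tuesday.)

43

2 August 2044 is a Tuesday; the first Sunday on or after it is 7 August 2044 (5 days later).
From 7 August 2044 to 2 June 2045: 24 + 30 + 31 + 30 + 31 + 31 + 28 + 31 + 30 + 31 + 2 = 299 days (rest of August, September, October, November, December, January, February, March, April, May, June).
299 ÷ 7 = 42 full weeks with remainder 5, so 42 more Sundays after the first → 43.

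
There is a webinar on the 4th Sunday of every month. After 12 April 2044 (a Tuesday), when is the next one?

24 April 2044

April 2044 starts on a Friday; its first Sunday is the 3rd, so the 4th Sunday is the 24th — 24 April 2044.
24 April 2044 is after 12 April 2044, so that is the next one.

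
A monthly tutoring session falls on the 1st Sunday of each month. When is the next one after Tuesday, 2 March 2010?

March 2010 starts on a Monday, so its 1st Sunday is 7 March 2010 (6 days in).
7 March 2010 is after 2 March 2010, so that is the next one.

7 March 2010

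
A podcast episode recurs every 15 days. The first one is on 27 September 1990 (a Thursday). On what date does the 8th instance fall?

The 8th occurrence is 7 intervals after the first: 7 × 15 = 105 days after 27 September 1990.
September has 30 days — 3 days to the end of September leaves 102.
October has 31 days (71 left).
November has 30 days (41 left).
December has 31 days (10 left).
10 days into January → 10 January 1991.

10 January 1991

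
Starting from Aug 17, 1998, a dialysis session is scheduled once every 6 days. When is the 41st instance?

The 41st occurrence is 40 intervals after the first: 40 × 6 = 240 days after Aug 17, 1998.
Aug has 31 days — 14 days to the end of Aug leaves 226.
Sep has 30 days (196 left).
Oct has 31 days (165 left).
Nov has 30 days (135 left).
Dec has 31 days (104 left).
Jan has 31 days (73 left).
Feb has 28 days (45 left).
Mar has 31 days (14 left).
14 days into Apr → Apr 14, 1999.

Apr 14, 1999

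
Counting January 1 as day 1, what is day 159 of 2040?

2040-06-07

January has 31 days (159 − 31 = 128 remain).
February has 29 days (128 − 29 = 99 remain).
March has 31 days (99 − 31 = 68 remain).
April has 30 days (68 − 30 = 38 remain).
May has 31 days (38 − 31 = 7 remain).
7 into June → June 7.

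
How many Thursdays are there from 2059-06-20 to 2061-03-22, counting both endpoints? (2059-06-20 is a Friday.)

91

2059-06-20 is a Friday; the first Thursday on or after it is 2059-06-26 (6 days later).
From 2059-06-26 to 2061-03-22: 188 + 366 + 81 = 635 days (rest of 2059, 2060, to 2061-03-22 in 2061).
635 ÷ 7 = 90 full weeks with remainder 5, so 90 more Thursdays after the first → 91.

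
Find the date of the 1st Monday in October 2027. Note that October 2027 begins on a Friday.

4 October 2027

October 2027 begins on a Friday, so the first Monday is October 4 (3 days later).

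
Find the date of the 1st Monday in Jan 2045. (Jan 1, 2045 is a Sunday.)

Jan 2045 begins on a Sunday, so the first Monday is Jan 2 (1 day later).

Jan 2, 2045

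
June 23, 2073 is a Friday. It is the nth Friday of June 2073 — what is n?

4th

Day 23 falls in week ⌈23/7⌉ of the month.
Days 1–7 hold the 1st Friday, 8–14 the 2nd, 15–21 the 3rd, 22–28 the 4th, 29–31 the 5th.
23 is in the range for the 4th.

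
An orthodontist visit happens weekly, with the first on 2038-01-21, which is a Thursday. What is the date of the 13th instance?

2038-04-15

The 13th occurrence is 12 intervals after the first: 12 × 7 = 84 days after 2038-01-21.
January has 31 days — 10 days to the end of January leaves 74.
February has 28 days (46 left).
March has 31 days (15 left).
15 days into April → 2038-04-15.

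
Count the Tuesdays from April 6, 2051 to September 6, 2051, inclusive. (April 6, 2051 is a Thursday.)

April 6, 2051 is a Thursday; the first Tuesday on or after it is April 11, 2051 (5 days later).
From April 11, 2051 to September 6, 2051: 19 + 31 + 30 + 31 + 31 + 6 = 148 days (rest of April, May, June, July, August, September).
148 ÷ 7 = 21 full weeks with remainder 1, so 21 more Tuesdays after the first → 22.

22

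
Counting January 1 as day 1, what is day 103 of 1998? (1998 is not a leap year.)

1998-04-13

January has 31 days (103 − 31 = 72 remain).
February has 28 days (72 − 28 = 44 remain).
March has 31 days (44 − 31 = 13 remain).
13 into April → April 13.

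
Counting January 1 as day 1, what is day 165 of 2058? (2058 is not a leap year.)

Jan has 31 days (165 − 31 = 134 remain).
Feb has 28 days (134 − 28 = 106 remain).
Mar has 31 days (106 − 31 = 75 remain).
Apr has 30 days (75 − 30 = 45 remain).
May has 31 days (45 − 31 = 14 remain).
14 into Jun → Jun 14.

Jun 14, 2058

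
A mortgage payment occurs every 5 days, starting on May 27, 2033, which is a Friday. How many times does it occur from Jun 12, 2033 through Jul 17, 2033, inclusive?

7

Occurrences land 5·i days after May 27, 2033 for i = 0, 1, 2, …
Jun 12, 2033 is 16 days after the start; 16 ÷ 5 = 3 remainder 1; since the remainder is 1, round up to i = 4. First occurrence in the window: #5 on Jun 16, 2033 (4×5 = 20 days in).
Jul 17, 2033 is 51 days after the start; 51 ÷ 5 = 10 remainder 1. Last occurrence in the window: #11 on Jul 16, 2033.
Occurrences #5 through #11: 7 in total.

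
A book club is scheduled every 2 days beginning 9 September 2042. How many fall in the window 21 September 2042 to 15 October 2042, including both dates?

Occurrences land 2·i days after 9 September 2042 for i = 0, 1, 2, …
21 September 2042 is 12 days after the start; 12 ÷ 2 = 6 remainder 0. First occurrence in the window: #7 on 21 September 2042 (6×2 = 12 days in).
15 October 2042 is 36 days after the start; 36 ÷ 2 = 18 remainder 0. Last occurrence in the window: #19 on 15 October 2042.
Occurrences #7 through #19: 13 in total.

13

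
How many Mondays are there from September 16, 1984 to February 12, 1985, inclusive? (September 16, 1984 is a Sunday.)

22

September 16, 1984 is a Sunday; the first Monday on or after it is September 17, 1984 (1 day later).
From September 17, 1984 to February 12, 1985: 13 + 31 + 30 + 31 + 31 + 12 = 148 days (rest of September, October, November, December, January, February).
148 ÷ 7 = 21 full weeks with remainder 1, so 21 more Mondays after the first → 22.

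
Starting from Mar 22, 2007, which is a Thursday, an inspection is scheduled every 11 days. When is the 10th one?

Jun 29, 2007

The 10th occurrence is 9 intervals after the first: 9 × 11 = 99 days after Mar 22, 2007.
Mar has 31 days — 9 days to the end of Mar leaves 90.
Apr has 30 days (60 left).
May has 31 days (29 left).
29 days into Jun → Jun 29, 2007.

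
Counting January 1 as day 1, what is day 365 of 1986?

1986-12-31

January has 31 days (365 − 31 = 334 remain).
February has 28 days (334 − 28 = 306 remain).
March has 31 days (306 − 31 = 275 remain).
April has 30 days (275 − 30 = 245 remain).
May has 31 days (245 − 31 = 214 remain).
June has 30 days (214 − 30 = 184 remain).
July has 31 days (184 − 31 = 153 remain).
August has 31 days (153 − 31 = 122 remain).
September has 30 days (122 − 30 = 92 remain).
October has 31 days (92 − 31 = 61 remain).
November has 30 days (61 − 30 = 31 remain).
31 into December → December 31.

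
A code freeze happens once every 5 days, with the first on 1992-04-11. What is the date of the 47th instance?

1992-11-27

The 47th occurrence is 46 intervals after the first: 46 × 5 = 230 days after 1992-04-11.
April has 30 days — 19 days to the end of April leaves 211.
May has 31 days (180 left).
June has 30 days (150 left).
July has 31 days (119 left).
August has 31 days (88 left).
September has 30 days (58 left).
October has 31 days (27 left).
27 days into November → 1992-11-27.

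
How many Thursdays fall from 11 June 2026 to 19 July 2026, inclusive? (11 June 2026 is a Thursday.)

11 June 2026 is a Thursday; the first Thursday on or after it is 11 June 2026.
From 11 June 2026 to 19 July 2026: 19 + 19 = 38 days (rest of June, July).
38 ÷ 7 = 5 full weeks with remainder 3, so 5 more Thursdays after the first → 6.

6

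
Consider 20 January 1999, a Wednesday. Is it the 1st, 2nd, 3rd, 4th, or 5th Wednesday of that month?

3rd

Day 20 falls in week ⌈20/7⌉ of the month.
Days 1–7 hold the 1st Wednesday, 8–14 the 2nd, 15–21 the 3rd, 22–28 the 4th, 29–31 the 5th.
20 is in the range for the 3rd.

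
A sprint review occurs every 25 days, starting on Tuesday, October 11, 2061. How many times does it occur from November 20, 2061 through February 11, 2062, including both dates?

3

Occurrences land 25·i days after October 11, 2061 for i = 0, 1, 2, …
November 20, 2061 is 40 days after the start; 40 ÷ 25 = 1 remainder 15; since the remainder is 15, round up to i = 2. First occurrence in the window: #3 on November 30, 2061 (2×25 = 50 days in).
February 11, 2062 is 123 days after the start; 123 ÷ 25 = 4 remainder 23. Last occurrence in the window: #5 on January 19, 2062.
Occurrences #3 through #5: 3 in total.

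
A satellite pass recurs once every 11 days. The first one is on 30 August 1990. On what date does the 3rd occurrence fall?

The 3rd occurrence is 2 intervals after the first: 2 × 11 = 22 days after 30 August 1990.
August has 31 days — 1 day to the end of August leaves 21.
21 days into September → 21 September 1990.

21 September 1990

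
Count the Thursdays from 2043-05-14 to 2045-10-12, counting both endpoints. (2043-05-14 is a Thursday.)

2043-05-14 is a Thursday; the first Thursday on or after it is 2043-05-14.
From 2043-05-14 to 2045-10-12: 231 + 366 + 285 = 882 days (rest of 2043, 2044, to 2045-10-12 in 2045).
882 ÷ 7 = 126 full weeks with remainder 0, so 126 more Thursdays after the first → 127.

127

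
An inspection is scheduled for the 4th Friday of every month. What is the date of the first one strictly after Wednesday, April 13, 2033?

April 2033 starts on a Friday; its first Friday is the 1st, so the 4th Friday is the 22nd — April 22, 2033.
April 22, 2033 is after April 13, 2033, so that is the next one.

April 22, 2033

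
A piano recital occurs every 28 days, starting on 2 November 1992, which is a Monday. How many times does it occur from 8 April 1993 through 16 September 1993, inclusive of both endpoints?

6

Occurrences land 28·i days after 2 November 1992 for i = 0, 1, 2, …
8 April 1993 is 157 days after the start; 157 ÷ 28 = 5 remainder 17; since the remainder is 17, round up to i = 6. First occurrence in the window: #7 on 19 April 1993 (6×28 = 168 days in).
16 September 1993 is 318 days after the start; 318 ÷ 28 = 11 remainder 10. Last occurrence in the window: #12 on 6 September 1993.
Occurrences #7 through #12: 6 in total.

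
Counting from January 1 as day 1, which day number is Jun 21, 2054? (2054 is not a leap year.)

172

Days in months before Jun: 31 + 28 + 31 + 30 + 31 = 151.
Plus 21 days into Jun → day 172.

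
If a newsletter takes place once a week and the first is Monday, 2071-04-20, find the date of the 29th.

The 29th occurrence is 28 intervals after the first: 28 × 7 = 196 days after 2071-04-20.
April has 30 days — 10 days to the end of April leaves 186.
May has 31 days (155 left).
June has 30 days (125 left).
July has 31 days (94 left).
August has 31 days (63 left).
September has 30 days (33 left).
October has 31 days (2 left).
2 days into November → 2071-11-02.

2071-11-02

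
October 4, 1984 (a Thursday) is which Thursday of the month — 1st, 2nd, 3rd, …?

1st

Day 4 falls in week ⌈4/7⌉ of the month.
Days 1–7 hold the 1st Thursday, 8–14 the 2nd, 15–21 the 3rd, 22–28 the 4th, 29–31 the 5th.
4 is in the range for the 1st.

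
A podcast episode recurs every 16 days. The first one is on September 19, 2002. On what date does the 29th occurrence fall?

The 29th occurrence is 28 intervals after the first: 28 × 16 = 448 days after September 19, 2002.
September has 30 days — 11 days to the end of September leaves 437.
From end of September to end of 2002 is 92 days (345 left).
January has 31 days (314 left).
February has 28 days (286 left).
March has 31 days (255 left).
April has 30 days (225 left).
May has 31 days (194 left).
June has 30 days (164 left).
July has 31 days (133 left).
August has 31 days (102 left).
September has 30 days (72 left).
October has 31 days (41 left).
November has 30 days (11 left).
11 days into December → December 11, 2003.

December 11, 2003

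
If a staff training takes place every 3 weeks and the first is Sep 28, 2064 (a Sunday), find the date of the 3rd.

The 3rd occurrence is 2 intervals after the first: 2 × 21 = 42 days after Sep 28, 2064.
Sep has 30 days — 2 days to the end of Sep leaves 40.
Oct has 31 days (9 left).
9 days into Nov → Nov 9, 2064.

Nov 9, 2064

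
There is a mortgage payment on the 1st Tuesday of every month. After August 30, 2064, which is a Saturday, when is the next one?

September 2, 2064

August 2064 starts on a Friday, so its 1st Tuesday is August 5, 2064 (4 days in).
That is not after August 30, 2064, so look at September 2064.
September 2064 starts on a Monday, so its 1st Tuesday is September 2, 2064 (1 day in).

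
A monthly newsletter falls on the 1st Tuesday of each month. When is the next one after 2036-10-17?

October 2036 starts on a Wednesday, so its 1st Tuesday is 2036-10-07 (6 days in).
That is not after 2036-10-17, so look at November 2036.
November 2036 starts on a Saturday, so its 1st Tuesday is 2036-11-04 (3 days in).

2036-11-04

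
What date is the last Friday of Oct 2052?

The first Friday of Oct 2052 is Oct 4.
Oct 2052 has 31 days. Adding weeks: 4, 11, 18, 25 — the last one ≤ 31 is the 25th.

Oct 25, 2052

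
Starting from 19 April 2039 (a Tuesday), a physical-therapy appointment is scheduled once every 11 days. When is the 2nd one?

The 2nd occurrence is 1 interval after the first: 1 × 11 = 11 days after 19 April 2039.
11 days later is 30 April 2039.

30 April 2039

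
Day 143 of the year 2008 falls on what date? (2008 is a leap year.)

January has 31 days (143 − 31 = 112 remain).
February has 29 days (112 − 29 = 83 remain).
March has 31 days (83 − 31 = 52 remain).
April has 30 days (52 − 30 = 22 remain).
22 into May → May 22.

May 22, 2008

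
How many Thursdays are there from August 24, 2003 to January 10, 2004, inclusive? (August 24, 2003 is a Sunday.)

August 24, 2003 is a Sunday; the first Thursday on or after it is August 28, 2003 (4 days later).
From August 28, 2003 to January 10, 2004: 3 + 30 + 31 + 30 + 31 + 10 = 135 days (rest of August, September, October, November, December, January).
135 ÷ 7 = 19 full weeks with remainder 2, so 19 more Thursdays after the first → 20.

20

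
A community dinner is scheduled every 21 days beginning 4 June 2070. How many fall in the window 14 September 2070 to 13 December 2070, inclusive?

5

Occurrences land 21·i days after 4 June 2070 for i = 0, 1, 2, …
14 September 2070 is 102 days after the start; 102 ÷ 21 = 4 remainder 18; since the remainder is 18, round up to i = 5. First occurrence in the window: #6 on 17 September 2070 (5×21 = 105 days in).
13 December 2070 is 192 days after the start; 192 ÷ 21 = 9 remainder 3. Last occurrence in the window: #10 on 10 December 2070.
Occurrences #6 through #10: 5 in total.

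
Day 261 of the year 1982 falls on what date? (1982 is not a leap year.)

January has 31 days (261 − 31 = 230 remain).
February has 28 days (230 − 28 = 202 remain).
March has 31 days (202 − 31 = 171 remain).
April has 30 days (171 − 30 = 141 remain).
May has 31 days (141 − 31 = 110 remain).
June has 30 days (110 − 30 = 80 remain).
July has 31 days (80 − 31 = 49 remain).
August has 31 days (49 − 31 = 18 remain).
18 into September → September 18.

1982-09-18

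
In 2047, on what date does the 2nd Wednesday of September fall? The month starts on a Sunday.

2047-09-11

September 2047 begins on a Sunday, so the first Wednesday is September 4 (3 days later).
The 2nd Wednesday is 1 weeks later: 4 + 7 = 11.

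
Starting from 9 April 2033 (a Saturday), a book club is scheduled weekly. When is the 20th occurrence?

20 August 2033

The 20th occurrence is 19 intervals after the first: 19 × 7 = 133 days after 9 April 2033.
April has 30 days — 21 days to the end of April leaves 112.
May has 31 days (81 left).
June has 30 days (51 left).
July has 31 days (20 left).
20 days into August → 20 August 2033.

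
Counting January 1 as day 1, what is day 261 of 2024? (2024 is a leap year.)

17 September 2024

January has 31 days (261 − 31 = 230 remain).
February has 29 days (230 − 29 = 201 remain).
March has 31 days (201 − 31 = 170 remain).
April has 30 days (170 − 30 = 140 remain).
May has 31 days (140 − 31 = 109 remain).
June has 30 days (109 − 30 = 79 remain).
July has 31 days (79 − 31 = 48 remain).
August has 31 days (48 − 31 = 17 remain).
17 into September → September 17.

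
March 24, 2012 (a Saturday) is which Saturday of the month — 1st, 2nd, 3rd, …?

Day 24 falls in week ⌈24/7⌉ of the month.
Days 1–7 hold the 1st Saturday, 8–14 the 2nd, 15–21 the 3rd, 22–28 the 4th, 29–31 the 5th.
24 is in the range for the 4th.

4th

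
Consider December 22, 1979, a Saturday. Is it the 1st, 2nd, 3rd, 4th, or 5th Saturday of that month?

4th

Day 22 falls in week ⌈22/7⌉ of the month.
Days 1–7 hold the 1st Saturday, 8–14 the 2nd, 15–21 the 3rd, 22–28 the 4th, 29–31 the 5th.
22 is in the range for the 4th.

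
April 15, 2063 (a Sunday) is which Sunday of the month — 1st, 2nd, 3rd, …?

Day 15 falls in week ⌈15/7⌉ of the month.
Days 1–7 hold the 1st Sunday, 8–14 the 2nd, 15–21 the 3rd, 22–28 the 4th, 29–31 the 5th.
15 is in the range for the 3rd.

3rd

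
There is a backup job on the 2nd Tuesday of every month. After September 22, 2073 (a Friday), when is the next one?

October 10, 2073

September 2073 starts on a Friday; its first Tuesday is the 5th, so the 2nd Tuesday is the 12th — September 12, 2073.
That is not after September 22, 2073, so look at October 2073.
October 2073 starts on a Sunday; its first Tuesday is the 3rd, so the 2nd Tuesday is the 10th — October 10, 2073.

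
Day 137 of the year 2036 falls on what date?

May 16, 2036

January has 31 days (137 − 31 = 106 remain).
February has 29 days (106 − 29 = 77 remain).
March has 31 days (77 − 31 = 46 remain).
April has 30 days (46 − 30 = 16 remain).
16 into May → May 16.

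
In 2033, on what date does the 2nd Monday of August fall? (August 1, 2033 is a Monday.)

8 August 2033

August 2033 begins on a Monday, so the first Monday is August 1.
The 2nd Monday is 1 weeks later: 1 + 7 = 8.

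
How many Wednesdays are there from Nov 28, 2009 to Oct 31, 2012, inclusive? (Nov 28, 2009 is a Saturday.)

153

Nov 28, 2009 is a Saturday; the first Wednesday on or after it is Dec 2, 2009 (4 days later).
From Dec 2, 2009 to Oct 31, 2012: 29 + 365 + 365 + 305 = 1064 days (rest of 2009, 2010, 2011, to Oct 31, 2012 in 2012).
1064 ÷ 7 = 152 full weeks with remainder 0, so 152 more Wednesdays after the first → 153.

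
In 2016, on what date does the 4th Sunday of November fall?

November 2016 begins on a Tuesday, so the first Sunday is November 6 (5 days later).
The 4th Sunday is 3 weeks later: 6 + 21 = 27.

27 November 2016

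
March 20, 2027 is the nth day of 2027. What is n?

Days in months before March: 31 + 28 = 59.
Plus 20 days into March → day 79.

79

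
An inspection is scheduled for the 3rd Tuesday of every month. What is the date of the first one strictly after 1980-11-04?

1980-11-18

November 1980 starts on a Saturday; its first Tuesday is the 4th, so the 3rd Tuesday is the 18th — 1980-11-18.
1980-11-18 is after 1980-11-04, so that is the next one.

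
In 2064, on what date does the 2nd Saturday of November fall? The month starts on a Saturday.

November 2064 begins on a Saturday, so the first Saturday is November 1.
The 2nd Saturday is 1 weeks later: 1 + 7 = 8.

November 8, 2064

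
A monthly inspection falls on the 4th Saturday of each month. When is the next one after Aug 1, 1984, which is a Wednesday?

Aug 1984 starts on a Wednesday; its first Saturday is the 4th, so the 4th Saturday is the 25th — Aug 25, 1984.
Aug 25, 1984 is after Aug 1, 1984, so that is the next one.

Aug 25, 1984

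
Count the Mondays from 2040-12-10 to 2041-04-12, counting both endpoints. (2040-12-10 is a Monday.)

18

2040-12-10 is a Monday; the first Monday on or after it is 2040-12-10.
From 2040-12-10 to 2041-04-12: 21 + 31 + 28 + 31 + 12 = 123 days (rest of December, January, February, March, April).
123 ÷ 7 = 17 full weeks with remainder 4, so 17 more Mondays after the first → 18.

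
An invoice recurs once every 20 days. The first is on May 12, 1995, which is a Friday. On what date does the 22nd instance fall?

July 5, 1996

The 22nd occurrence is 21 intervals after the first: 21 × 20 = 420 days after May 12, 1995.
May has 31 days — 19 days to the end of May leaves 401.
From end of May to end of 1995 is 214 days (187 left).
January has 31 days (156 left).
February has 29 days (127 left).
March has 31 days (96 left).
April has 30 days (66 left).
May has 31 days (35 left).
June has 30 days (5 left).
5 days into July → July 5, 1996.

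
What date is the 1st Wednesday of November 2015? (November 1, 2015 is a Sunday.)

4 November 2015

November 2015 begins on a Sunday, so the first Wednesday is November 4 (3 days later).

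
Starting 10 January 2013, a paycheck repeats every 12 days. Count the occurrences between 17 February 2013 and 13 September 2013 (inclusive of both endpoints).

Occurrences land 12·i days after 10 January 2013 for i = 0, 1, 2, …
17 February 2013 is 38 days after the start; 38 ÷ 12 = 3 remainder 2; since the remainder is 2, round up to i = 4. First occurrence in the window: #5 on 27 February 2013 (4×12 = 48 days in).
13 September 2013 is 246 days after the start; 246 ÷ 12 = 20 remainder 6. Last occurrence in the window: #21 on 7 September 2013.
Occurrences #5 through #21: 17 in total.

17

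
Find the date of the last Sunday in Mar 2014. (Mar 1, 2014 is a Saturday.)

Mar 30, 2014

Mar 2014 begins on a Saturday, so the first Sunday is Mar 2 (1 day later).
Mar 2014 has 31 days. Adding weeks: 2, 9, 16, 23, 30 — the last one ≤ 31 is the 30th.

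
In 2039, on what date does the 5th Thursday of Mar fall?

The first Thursday of Mar 2039 is Mar 3.
The 5th Thursday is 4 weeks later: 3 + 28 = 31.

Mar 31, 2039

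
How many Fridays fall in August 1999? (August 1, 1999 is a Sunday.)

August 1, 1999 is a Sunday; the first Friday on or after it is August 6, 1999 (5 days later).
From August 6, 1999 to August 31, 1999 is 31 − 6 = 25 days.
25 ÷ 7 = 3 full weeks with remainder 4, so 3 more Fridays after the first → 4.

4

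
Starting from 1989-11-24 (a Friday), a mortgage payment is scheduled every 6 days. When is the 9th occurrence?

1990-01-11

The 9th occurrence is 8 intervals after the first: 8 × 6 = 48 days after 1989-11-24.
November has 30 days — 6 days to the end of November leaves 42.
December has 31 days (11 left).
11 days into January → 1990-01-11.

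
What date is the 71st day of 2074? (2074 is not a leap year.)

Jan has 31 days (71 − 31 = 40 remain).
Feb has 28 days (40 − 28 = 12 remain).
12 into Mar → Mar 12.

Mar 12, 2074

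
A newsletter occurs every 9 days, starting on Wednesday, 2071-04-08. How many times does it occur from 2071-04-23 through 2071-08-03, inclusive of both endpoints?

12

Occurrences land 9·i days after 2071-04-08 for i = 0, 1, 2, …
2071-04-23 is 15 days after the start; 15 ÷ 9 = 1 remainder 6; since the remainder is 6, round up to i = 2. First occurrence in the window: #3 on 2071-04-26 (2×9 = 18 days in).
2071-08-03 is 117 days after the start; 117 ÷ 9 = 13 remainder 0. Last occurrence in the window: #14 on 2071-08-03.
Occurrences #3 through #14: 12 in total.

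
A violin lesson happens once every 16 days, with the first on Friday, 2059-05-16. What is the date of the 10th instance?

2059-10-07

The 10th occurrence is 9 intervals after the first: 9 × 16 = 144 days after 2059-05-16.
May has 31 days — 15 days to the end of May leaves 129.
June has 30 days (99 left).
July has 31 days (68 left).
August has 31 days (37 left).
September has 30 days (7 left).
7 days into October → 2059-10-07.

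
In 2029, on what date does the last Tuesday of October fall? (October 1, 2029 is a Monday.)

30 October 2029

October 2029 begins on a Monday, so the first Tuesday is October 2 (1 day later).
October 2029 has 31 days. Adding weeks: 2, 9, 16, 23, 30 — the last one ≤ 31 is the 30th.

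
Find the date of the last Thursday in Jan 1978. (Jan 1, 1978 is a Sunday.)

Jan 1978 begins on a Sunday, so the first Thursday is Jan 5 (4 days later).
Jan 1978 has 31 days. Adding weeks: 5, 12, 19, 26 — the last one ≤ 31 is the 26th.

Jan 26, 1978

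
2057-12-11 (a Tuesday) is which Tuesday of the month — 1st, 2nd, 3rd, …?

2nd

Day 11 falls in week ⌈11/7⌉ of the month.
Days 1–7 hold the 1st Tuesday, 8–14 the 2nd, 15–21 the 3rd, 22–28 the 4th, 29–31 the 5th.
11 is in the range for the 2nd.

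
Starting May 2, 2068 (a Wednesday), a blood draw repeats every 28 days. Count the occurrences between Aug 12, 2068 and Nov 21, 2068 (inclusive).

Occurrences land 28·i days after May 2, 2068 for i = 0, 1, 2, …
Aug 12, 2068 is 102 days after the start; 102 ÷ 28 = 3 remainder 18; since the remainder is 18, round up to i = 4. First occurrence in the window: #5 on Aug 22, 2068 (4×28 = 112 days in).
Nov 21, 2068 is 203 days after the start; 203 ÷ 28 = 7 remainder 7. Last occurrence in the window: #8 on Nov 14, 2068.
Occurrences #5 through #8: 4 in total.

4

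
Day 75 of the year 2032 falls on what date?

January has 31 days (75 − 31 = 44 remain).
February has 29 days (44 − 29 = 15 remain).
15 into March → March 15.

March 15, 2032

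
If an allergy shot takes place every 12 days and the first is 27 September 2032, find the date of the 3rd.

The 3rd occurrence is 2 intervals after the first: 2 × 12 = 24 days after 27 September 2032.
September has 30 days — 3 days to the end of September leaves 21.
21 days into October → 21 October 2032.

21 October 2032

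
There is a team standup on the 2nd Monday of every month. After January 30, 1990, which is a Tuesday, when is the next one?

February 12, 1990

January 1990 starts on a Monday; its first Monday is the 1st, so the 2nd Monday is the 8th — January 8, 1990.
That is not after January 30, 1990, so look at February 1990.
February 1990 starts on a Thursday; its first Monday is the 5th, so the 2nd Monday is the 12th — February 12, 1990.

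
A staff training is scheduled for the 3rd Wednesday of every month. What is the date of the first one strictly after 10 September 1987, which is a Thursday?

September 1987 starts on a Tuesday; its first Wednesday is the 2nd, so the 3rd Wednesday is the 16th — 16 September 1987.
16 September 1987 is after 10 September 1987, so that is the next one.

16 September 1987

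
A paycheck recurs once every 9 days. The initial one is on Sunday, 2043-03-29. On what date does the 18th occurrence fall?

The 18th occurrence is 17 intervals after the first: 17 × 9 = 153 days after 2043-03-29.
March has 31 days — 2 days to the end of March leaves 151.
April has 30 days (121 left).
May has 31 days (90 left).
June has 30 days (60 left).
July has 31 days (29 left).
29 days into August → 2043-08-29.

2043-08-29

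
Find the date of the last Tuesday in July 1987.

The first Tuesday of July 1987 is July 7.
July 1987 has 31 days. Adding weeks: 7, 14, 21, 28 — the last one ≤ 31 is the 28th.

28 July 1987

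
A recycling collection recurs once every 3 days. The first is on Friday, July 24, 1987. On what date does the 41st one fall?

November 21, 1987

The 41st occurrence is 40 intervals after the first: 40 × 3 = 120 days after July 24, 1987.
July has 31 days — 7 days to the end of July leaves 113.
August has 31 days (82 left).
September has 30 days (52 left).
October has 31 days (21 left).
21 days into November → November 21, 1987.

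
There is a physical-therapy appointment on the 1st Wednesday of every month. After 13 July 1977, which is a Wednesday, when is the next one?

July 1977 starts on a Friday, so its 1st Wednesday is 6 July 1977 (5 days in).
That is not after 13 July 1977, so look at August 1977.
August 1977 starts on a Monday, so its 1st Wednesday is 3 August 1977 (2 days in).

3 August 1977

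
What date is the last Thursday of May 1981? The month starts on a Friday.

1981-05-28

May 1981 begins on a Friday, so the first Thursday is May 7 (6 days later).
May 1981 has 31 days. Adding weeks: 7, 14, 21, 28 — the last one ≤ 31 is the 28th.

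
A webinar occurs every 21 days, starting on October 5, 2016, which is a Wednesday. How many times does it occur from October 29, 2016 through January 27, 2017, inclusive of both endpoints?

Occurrences land 21·i days after October 5, 2016 for i = 0, 1, 2, …
October 29, 2016 is 24 days after the start; 24 ÷ 21 = 1 remainder 3; since the remainder is 3, round up to i = 2. First occurrence in the window: #3 on November 16, 2016 (2×21 = 42 days in).
January 27, 2017 is 114 days after the start; 114 ÷ 21 = 5 remainder 9. Last occurrence in the window: #6 on January 18, 2017.
Occurrences #3 through #6: 4 in total.

4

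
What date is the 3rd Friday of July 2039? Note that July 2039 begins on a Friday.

15 July 2039

July 2039 begins on a Friday, so the first Friday is July 1.
The 3rd Friday is 2 weeks later: 1 + 14 = 15.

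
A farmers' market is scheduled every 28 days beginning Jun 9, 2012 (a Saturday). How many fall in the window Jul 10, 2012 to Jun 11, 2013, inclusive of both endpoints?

Occurrences land 28·i days after Jun 9, 2012 for i = 0, 1, 2, …
Jul 10, 2012 is 31 days after the start; 31 ÷ 28 = 1 remainder 3; since the remainder is 3, round up to i = 2. First occurrence in the window: #3 on Aug 4, 2012 (2×28 = 56 days in).
Jun 11, 2013 is 367 days after the start; 367 ÷ 28 = 13 remainder 3. Last occurrence in the window: #14 on Jun 8, 2013.
Occurrences #3 through #14: 12 in total.

12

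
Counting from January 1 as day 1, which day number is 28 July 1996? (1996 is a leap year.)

Days in months before July: 31 + 29 + 31 + 30 + 31 + 30 = 182.
Plus 28 days into July → day 210.

210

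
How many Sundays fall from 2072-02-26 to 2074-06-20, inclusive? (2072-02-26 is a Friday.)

2072-02-26 is a Friday; the first Sunday on or after it is 2072-02-28 (2 days later).
From 2072-02-28 to 2074-06-20: 307 + 365 + 171 = 843 days (rest of 2072, 2073, to 2074-06-20 in 2074).
843 ÷ 7 = 120 full weeks with remainder 3, so 120 more Sundays after the first → 121.

121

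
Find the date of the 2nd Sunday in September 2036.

The first Sunday of September 2036 is September 7.
The 2nd Sunday is 1 weeks later: 7 + 7 = 14.

14 September 2036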